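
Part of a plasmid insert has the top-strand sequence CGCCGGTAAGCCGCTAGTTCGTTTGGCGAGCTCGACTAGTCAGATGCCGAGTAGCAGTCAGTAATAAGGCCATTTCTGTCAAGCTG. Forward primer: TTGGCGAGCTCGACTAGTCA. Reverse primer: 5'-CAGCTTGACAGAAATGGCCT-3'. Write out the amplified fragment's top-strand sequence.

Scanning the template, TTGGCGAGCTCGACTAGTCA occurs at positions 23–42; this primer anneals to the bottom strand there with its 3' end pointing downstream.
Taking the reverse complement of CAGCTTGACAGAAATGGCCT gives AGGCCATTTCTGTCAAGCTG, found at positions 67–86 on the template; the primer anneals here to the top strand with its 3' end pointing upstream.
The product is the template from position 23 through 86 (64 bp).

5'-TTGGCGAGCTCGACTAGTCAGATGCCGAGTAGCAGTCAGTAATAAGGCCATTTCTGTCAAGCTG-3'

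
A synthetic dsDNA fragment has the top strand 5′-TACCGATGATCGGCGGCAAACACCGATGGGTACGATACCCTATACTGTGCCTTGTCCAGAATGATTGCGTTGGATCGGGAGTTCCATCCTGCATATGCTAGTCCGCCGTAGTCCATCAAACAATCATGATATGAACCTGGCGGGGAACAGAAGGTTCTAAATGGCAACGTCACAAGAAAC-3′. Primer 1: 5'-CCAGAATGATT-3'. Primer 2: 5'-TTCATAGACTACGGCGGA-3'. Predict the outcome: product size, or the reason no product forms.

Primer 2 (TTCATAGACTACGGCGGA) does not match the top strand, and its reverse complement TCCGCCGTAGTCTATGAA does not match either.
With no annealing site for primer 2, no amplification occurs.

No product — primer 2 has no binding site in the template.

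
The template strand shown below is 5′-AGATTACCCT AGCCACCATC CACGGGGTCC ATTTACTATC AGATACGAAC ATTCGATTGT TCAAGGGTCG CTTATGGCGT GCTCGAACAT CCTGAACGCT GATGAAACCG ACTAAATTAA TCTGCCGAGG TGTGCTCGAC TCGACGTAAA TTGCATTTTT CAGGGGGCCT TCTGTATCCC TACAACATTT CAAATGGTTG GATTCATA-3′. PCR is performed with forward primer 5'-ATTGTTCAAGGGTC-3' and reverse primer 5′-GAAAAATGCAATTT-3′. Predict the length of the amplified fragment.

Forward primer ATTGTTCAAGGGTC is found on the top strand at positions 56–69.
The reverse primer's reverse complement is AAATTGCATTTTTC, which matches the template at positions 148–161.
Product length = (reverse-primer end) − (forward-primer start) + 1 = 161 − 56 + 1 = 106 bp.

106 bp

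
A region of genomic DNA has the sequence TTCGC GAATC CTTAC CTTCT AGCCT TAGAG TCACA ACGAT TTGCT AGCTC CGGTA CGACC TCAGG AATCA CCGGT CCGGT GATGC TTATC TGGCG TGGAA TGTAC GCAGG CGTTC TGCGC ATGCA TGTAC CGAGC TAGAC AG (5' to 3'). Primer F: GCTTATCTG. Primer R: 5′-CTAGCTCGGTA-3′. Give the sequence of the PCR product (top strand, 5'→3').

Scanning the template, GCTTATCTG occurs at positions 84–92; this primer anneals to the bottom strand there with its 3' end pointing downstream.
The reverse primer's reverse complement is TACCGAGCTAG, which matches the template at positions 128–138.
The product is the template from position 84 through 138 (55 bp).

5'-GCTTATCTGGCGTGGAATGTACGCAGGCGTTCTGCGCATGCATGTACCGAGCTAG-3'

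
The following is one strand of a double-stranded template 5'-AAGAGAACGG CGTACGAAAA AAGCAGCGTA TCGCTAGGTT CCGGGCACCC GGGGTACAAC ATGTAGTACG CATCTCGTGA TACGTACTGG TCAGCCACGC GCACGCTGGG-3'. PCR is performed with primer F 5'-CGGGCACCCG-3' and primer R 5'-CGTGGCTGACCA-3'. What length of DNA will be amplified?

Forward primer CGGGCACCCG is found on the top strand at positions 42–51.
The reverse primer's reverse complement is TGGTCAGCCACG, which matches the template at positions 88–99.
Amplicon spans positions 42–99: 58 bp.

58 bp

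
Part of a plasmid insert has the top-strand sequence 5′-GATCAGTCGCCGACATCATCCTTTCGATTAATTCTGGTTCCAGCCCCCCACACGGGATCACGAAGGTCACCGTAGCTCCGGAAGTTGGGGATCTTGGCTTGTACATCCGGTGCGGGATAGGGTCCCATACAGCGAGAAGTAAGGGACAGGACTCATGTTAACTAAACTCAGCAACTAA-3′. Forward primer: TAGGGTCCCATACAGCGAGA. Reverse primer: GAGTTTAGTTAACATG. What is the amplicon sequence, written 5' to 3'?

5'-TAGGGTCCCATACAGCGAGAAGTAAGGGACAGGACTCATGTTAACTAAACTC-3'

The forward primer matches the template at positions 118–137.
The reverse primer's reverse complement is CATGTTAACTAAACTC, which matches the template at positions 154–169.
The product is the template from position 118 through 169 (52 bp).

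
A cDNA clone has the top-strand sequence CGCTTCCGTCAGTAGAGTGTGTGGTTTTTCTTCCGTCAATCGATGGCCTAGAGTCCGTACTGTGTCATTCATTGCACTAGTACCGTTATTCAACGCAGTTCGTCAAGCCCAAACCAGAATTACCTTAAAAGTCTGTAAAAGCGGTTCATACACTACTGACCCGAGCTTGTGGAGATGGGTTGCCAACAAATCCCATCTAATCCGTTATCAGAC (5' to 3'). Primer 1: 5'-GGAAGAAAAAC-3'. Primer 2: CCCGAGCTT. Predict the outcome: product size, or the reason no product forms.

No product — the primers' 3' ends point away from each other.

Primer 1 (GGAAGAAAAAC) has reverse complement GTTTTTCTTCC, which matches the top strand at positions 24–34; primer 1 anneals to the top strand there with its 3' end pointing upstream toward position 24.
Primer 2 (CCCGAGCTT) matches the top strand directly at positions 160–168; it anneals to the bottom strand with its 3' end pointing downstream toward position 168.
The 3' ends diverge (primer 1 extends toward position 1, primer 2 toward position 213), so the primers never converge on a shared product.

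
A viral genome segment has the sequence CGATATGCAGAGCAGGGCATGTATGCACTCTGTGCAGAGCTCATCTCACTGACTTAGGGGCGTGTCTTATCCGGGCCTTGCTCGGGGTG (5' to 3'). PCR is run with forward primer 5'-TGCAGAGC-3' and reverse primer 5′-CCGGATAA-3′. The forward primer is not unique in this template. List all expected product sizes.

69 bp, 42 bp

The forward primer TGCAGAGC matches the top strand at positions 6–13, 33–40.
The reverse primer's reverse complement is TTATCCGG, matching at positions 67–74.
Each forward site pairs with the reverse site to give a product ending at position 74: sizes 69, 42 bp.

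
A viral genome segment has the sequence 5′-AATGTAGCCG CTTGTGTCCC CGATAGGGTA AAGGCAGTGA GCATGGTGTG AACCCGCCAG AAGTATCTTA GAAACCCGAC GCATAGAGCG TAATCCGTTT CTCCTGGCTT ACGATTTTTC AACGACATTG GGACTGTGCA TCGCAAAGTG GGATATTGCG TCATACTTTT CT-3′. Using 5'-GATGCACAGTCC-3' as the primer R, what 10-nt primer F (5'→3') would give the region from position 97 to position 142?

The reverse primer's reverse complement GGACTGTGCATC matches the template at positions 131–142; the product starts at position 97.
The forward primer is identical to the top strand over positions 97–106: GTTTCTCCTG.

5'-GTTTCTCCTG-3'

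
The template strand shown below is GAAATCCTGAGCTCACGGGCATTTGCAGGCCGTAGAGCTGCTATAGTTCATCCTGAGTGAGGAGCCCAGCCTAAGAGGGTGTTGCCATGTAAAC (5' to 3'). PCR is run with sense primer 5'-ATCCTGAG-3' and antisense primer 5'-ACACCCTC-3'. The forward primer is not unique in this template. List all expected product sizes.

The forward primer ATCCTGAG matches the top strand at positions 4–11, 50–57.
The reverse primer's reverse complement is GAGGGTGT, matching at positions 75–82.
Each forward site pairs with the reverse site to give a product ending at position 82: sizes 79, 33 bp.

79 bp, 33 bp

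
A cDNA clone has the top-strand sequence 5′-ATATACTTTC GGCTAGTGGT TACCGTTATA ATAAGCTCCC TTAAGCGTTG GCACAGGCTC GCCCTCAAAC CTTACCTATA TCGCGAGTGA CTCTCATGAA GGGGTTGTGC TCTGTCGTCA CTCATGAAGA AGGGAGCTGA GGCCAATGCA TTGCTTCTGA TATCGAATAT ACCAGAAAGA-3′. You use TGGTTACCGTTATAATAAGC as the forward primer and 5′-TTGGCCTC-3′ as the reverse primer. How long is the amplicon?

The forward primer matches the template at positions 17–36.
Reverse complement of the reverse primer: GAGGCCAA. This occurs on the top strand at positions 139–146.
Product length = (reverse-primer end) − (forward-primer start) + 1 = 146 − 17 + 1 = 130 bp.

130 bp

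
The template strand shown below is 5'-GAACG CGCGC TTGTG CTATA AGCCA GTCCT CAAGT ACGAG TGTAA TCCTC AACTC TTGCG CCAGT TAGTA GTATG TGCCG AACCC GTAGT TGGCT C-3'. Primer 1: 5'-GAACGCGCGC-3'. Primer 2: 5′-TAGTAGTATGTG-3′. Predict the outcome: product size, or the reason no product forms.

Primer 1 (GAACGCGCGC) matches the top strand at positions 1–10 (3' end points downstream).
Primer 2 (TAGTAGTATGTG) also matches the top strand directly, at positions 66–77 — its reverse complement CACATACTACTA is not present.
Both primers anneal to the bottom strand with 3' ends pointing the same way, so neither can prime synthesis back toward the other.

No product — both primers anneal to the same strand and extend in the same direction.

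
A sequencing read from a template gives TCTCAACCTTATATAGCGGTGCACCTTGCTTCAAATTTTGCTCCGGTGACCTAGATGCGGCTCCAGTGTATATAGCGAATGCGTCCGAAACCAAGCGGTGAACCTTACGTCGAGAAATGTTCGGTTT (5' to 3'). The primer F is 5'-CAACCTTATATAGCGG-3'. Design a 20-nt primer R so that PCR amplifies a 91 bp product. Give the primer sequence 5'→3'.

5'-TTGGTTTCGGACGCATTCGC-3'

The forward primer binds at positions 4–19, so a 91 bp product ends at position 4 + 91 − 1 = 94.
The reverse primer anneals to the top strand over positions 75–94, i.e. to GCGAATGCGTCCGAAACCAA.
Its sequence written 5'→3' is the reverse complement: TTGGTTTCGGACGCATTCGC.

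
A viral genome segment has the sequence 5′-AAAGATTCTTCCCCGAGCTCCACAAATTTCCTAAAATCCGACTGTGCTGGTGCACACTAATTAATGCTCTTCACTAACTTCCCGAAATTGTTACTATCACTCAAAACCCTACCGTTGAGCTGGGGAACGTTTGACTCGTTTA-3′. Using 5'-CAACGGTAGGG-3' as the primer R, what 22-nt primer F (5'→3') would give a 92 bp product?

5'-ATTTCCTAAAATCCGACTGTGC-3'

The reverse primer's reverse complement CCCTACCGTTG matches the template at positions 107–117, so the product ends at position 117.
A 92 bp product then starts at position 117 − 92 + 1 = 26.
The forward primer is identical to the top strand there: ATTTCCTAAAATCCGACTGTGC.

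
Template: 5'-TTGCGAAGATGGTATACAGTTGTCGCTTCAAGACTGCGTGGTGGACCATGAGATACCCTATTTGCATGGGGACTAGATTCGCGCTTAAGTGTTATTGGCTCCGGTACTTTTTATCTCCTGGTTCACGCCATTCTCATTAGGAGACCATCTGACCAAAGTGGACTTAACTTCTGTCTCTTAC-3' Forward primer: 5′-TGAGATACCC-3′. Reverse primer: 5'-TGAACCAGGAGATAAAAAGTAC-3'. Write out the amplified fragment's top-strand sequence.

5'-TGAGATACCCTATTTGCATGGGGACTAGATTCGCGCTTAAGTGTTATTGGCTCCGGTACTTTTTATCTCCTGGTTCA-3'

Forward primer TGAGATACCC is found on the top strand at positions 49–58.
Taking the reverse complement of TGAACCAGGAGATAAAAAGTAC gives GTACTTTTTATCTCCTGGTTCA, found at positions 104–125 on the template; the primer anneals here to the top strand with its 3' end pointing upstream.
The product is the template from position 49 through 125 (77 bp).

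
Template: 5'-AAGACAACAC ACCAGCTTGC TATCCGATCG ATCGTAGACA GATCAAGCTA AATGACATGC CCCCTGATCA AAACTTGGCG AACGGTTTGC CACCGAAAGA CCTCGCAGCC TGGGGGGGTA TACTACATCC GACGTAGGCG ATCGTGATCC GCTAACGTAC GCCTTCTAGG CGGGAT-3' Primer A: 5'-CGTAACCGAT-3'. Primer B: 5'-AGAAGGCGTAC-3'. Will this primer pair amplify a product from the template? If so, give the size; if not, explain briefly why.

No product — primer A has no binding site in the template.

Primer A (CGTAACCGAT) does not match the top strand, and its reverse complement ATCGGTTACG does not match either.
With no annealing site for primer A, no amplification occurs.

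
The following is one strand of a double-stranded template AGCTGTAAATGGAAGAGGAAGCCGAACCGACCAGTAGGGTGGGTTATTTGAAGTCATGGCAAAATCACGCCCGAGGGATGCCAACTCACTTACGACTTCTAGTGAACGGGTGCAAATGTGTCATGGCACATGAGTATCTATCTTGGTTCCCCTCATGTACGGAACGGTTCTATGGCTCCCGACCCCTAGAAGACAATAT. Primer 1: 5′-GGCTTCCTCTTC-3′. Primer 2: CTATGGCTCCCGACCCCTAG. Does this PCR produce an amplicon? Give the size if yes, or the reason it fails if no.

Primer 1 (GGCTTCCTCTTC) has reverse complement GAAGAGGAAGCC, which matches the top strand at positions 12–23; primer 1 anneals to the top strand there with its 3' end pointing upstream toward position 12.
Primer 2 (CTATGGCTCCCGACCCCTAG) matches the top strand directly at positions 170–189; it anneals to the bottom strand with its 3' end pointing downstream toward position 189.
The 3' ends diverge (primer 1 extends toward position 1, primer 2 toward position 199), so the primers never converge on a shared product.

No product — the primers' 3' ends point away from each other.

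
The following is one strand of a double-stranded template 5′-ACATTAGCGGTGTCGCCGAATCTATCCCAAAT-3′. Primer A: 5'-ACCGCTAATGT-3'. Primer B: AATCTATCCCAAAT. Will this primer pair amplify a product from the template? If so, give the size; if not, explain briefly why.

No product — the primers' 3' ends point away from each other.

Primer A (ACCGCTAATGT) has reverse complement ACATTAGCGGT, which matches the top strand at positions 1–11; primer A anneals to the top strand there with its 3' end pointing upstream toward position 1.
Primer B (AATCTATCCCAAAT) matches the top strand directly at positions 19–32; it anneals to the bottom strand with its 3' end pointing downstream toward position 32.
The 3' ends diverge (primer A extends toward position 1, primer B toward position 32), so the primers never converge on a shared product.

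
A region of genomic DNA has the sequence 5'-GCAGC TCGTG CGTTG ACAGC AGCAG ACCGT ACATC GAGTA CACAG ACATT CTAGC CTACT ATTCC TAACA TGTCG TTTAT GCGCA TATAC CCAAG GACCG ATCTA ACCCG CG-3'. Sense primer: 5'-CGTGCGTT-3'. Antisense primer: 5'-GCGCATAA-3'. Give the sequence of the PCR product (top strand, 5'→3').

5'-CGTGCGTTGACAGCAGCAGACCGTACATCGAGTACACAGACATTCTAGCCTACTATTCCTAACATGTCGTTTATGCGC-3'

Scanning the template, CGTGCGTT occurs at positions 7–14; this primer anneals to the bottom strand there with its 3' end pointing downstream.
The reverse primer's reverse complement is TTATGCGC, which matches the template at positions 77–84.
The product is the template from position 7 through 84 (78 bp).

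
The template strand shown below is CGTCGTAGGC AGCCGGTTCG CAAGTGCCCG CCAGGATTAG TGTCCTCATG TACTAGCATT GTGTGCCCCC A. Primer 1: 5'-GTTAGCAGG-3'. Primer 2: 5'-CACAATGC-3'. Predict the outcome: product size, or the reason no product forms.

Primer 1 (GTTAGCAGG) does not match the top strand, and its reverse complement CCTGCTAAC does not match either.
With no annealing site for primer 1, no amplification occurs.

No product — primer 1 has no binding site in the template.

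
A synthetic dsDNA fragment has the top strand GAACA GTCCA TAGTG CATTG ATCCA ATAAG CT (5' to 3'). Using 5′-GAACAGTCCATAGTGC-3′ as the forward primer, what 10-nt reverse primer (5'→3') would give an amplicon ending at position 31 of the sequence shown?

The forward primer binds at positions 1–16; the product's 3' end on the top strand is position 31.
The reverse primer anneals to the top strand over positions 22–31, i.e. to TCCAATAAGC.
Its sequence written 5'→3' is the reverse complement: GCTTATTGGA.

5'-GCTTATTGGA-3'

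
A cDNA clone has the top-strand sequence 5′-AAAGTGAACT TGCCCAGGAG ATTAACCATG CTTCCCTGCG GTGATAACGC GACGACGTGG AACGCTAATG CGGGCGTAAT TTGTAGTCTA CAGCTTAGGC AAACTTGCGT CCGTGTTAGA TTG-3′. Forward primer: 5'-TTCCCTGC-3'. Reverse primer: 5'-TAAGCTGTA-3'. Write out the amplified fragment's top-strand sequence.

5'-TTCCCTGCGGTGATAACGCGACGACGTGGAACGCTAATGCGGGCGTAATTTGTAGTCTACAGCTTA-3'

Forward primer TTCCCTGC is found on the top strand at positions 32–39.
Taking the reverse complement of TAAGCTGTA gives TACAGCTTA, found at positions 89–97 on the template; the primer anneals here to the top strand with its 3' end pointing upstream.
The product is the template from position 32 through 97 (66 bp).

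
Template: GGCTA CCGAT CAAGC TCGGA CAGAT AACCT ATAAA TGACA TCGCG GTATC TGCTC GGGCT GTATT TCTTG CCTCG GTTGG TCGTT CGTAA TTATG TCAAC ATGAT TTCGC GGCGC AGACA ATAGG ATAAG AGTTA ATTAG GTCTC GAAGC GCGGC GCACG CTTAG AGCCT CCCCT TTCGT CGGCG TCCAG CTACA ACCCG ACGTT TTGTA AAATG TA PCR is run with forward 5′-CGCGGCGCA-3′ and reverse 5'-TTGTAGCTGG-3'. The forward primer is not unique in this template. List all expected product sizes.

The forward primer CGCGGCGCA matches the top strand at positions 108–116, 150–158.
The reverse primer's reverse complement is CCAGCTACAA, matching at positions 187–196.
Each forward site pairs with the reverse site to give a product ending at position 196: sizes 89, 47 bp.

89 bp, 47 bp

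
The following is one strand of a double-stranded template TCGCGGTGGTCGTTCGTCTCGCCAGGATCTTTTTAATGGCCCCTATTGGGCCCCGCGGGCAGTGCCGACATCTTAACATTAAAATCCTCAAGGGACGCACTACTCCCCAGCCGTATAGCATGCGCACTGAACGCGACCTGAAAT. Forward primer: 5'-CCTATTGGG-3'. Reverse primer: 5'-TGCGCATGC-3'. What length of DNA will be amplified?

85 bp

Scanning the template, CCTATTGGG occurs at positions 42–50; this primer anneals to the bottom strand there with its 3' end pointing downstream.
Reverse complement of the reverse primer: GCATGCGCA. This occurs on the top strand at positions 118–126.
Amplicon spans positions 42–126: 85 bp.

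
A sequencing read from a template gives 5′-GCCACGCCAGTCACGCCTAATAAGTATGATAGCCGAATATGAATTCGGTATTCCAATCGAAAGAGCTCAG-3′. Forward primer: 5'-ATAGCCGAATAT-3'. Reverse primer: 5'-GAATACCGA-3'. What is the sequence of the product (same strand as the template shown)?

Scanning the template, ATAGCCGAATAT occurs at positions 29–40; this primer anneals to the bottom strand there with its 3' end pointing downstream.
Reverse complement of the reverse primer: TCGGTATTC. This occurs on the top strand at positions 45–53.
The product is the template from position 29 through 53 (25 bp).

5'-ATAGCCGAATATGAATTCGGTATTC-3'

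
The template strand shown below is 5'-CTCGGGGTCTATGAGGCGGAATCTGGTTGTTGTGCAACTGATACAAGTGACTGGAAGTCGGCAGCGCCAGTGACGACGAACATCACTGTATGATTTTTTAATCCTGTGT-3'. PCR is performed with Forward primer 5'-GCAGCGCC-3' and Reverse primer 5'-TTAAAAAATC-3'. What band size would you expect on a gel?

41 bp

The forward primer matches the template at positions 61–68.
The reverse primer's reverse complement is GATTTTTTAA, which matches the template at positions 92–101.
The product runs from position 61 to position 101, so its length is 101 − 61 + 1 = 41 bp.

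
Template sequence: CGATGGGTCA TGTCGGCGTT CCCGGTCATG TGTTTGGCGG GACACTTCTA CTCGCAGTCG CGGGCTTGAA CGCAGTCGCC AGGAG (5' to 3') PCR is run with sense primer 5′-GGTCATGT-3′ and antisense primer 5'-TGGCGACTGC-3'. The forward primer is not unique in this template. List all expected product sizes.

76 bp, 58 bp

The forward primer GGTCATGT matches the top strand at positions 6–13, 24–31.
The reverse primer's reverse complement is GCAGTCGCCA, matching at positions 72–81.
Each forward site pairs with the reverse site to give a product ending at position 81: sizes 76, 58 bp.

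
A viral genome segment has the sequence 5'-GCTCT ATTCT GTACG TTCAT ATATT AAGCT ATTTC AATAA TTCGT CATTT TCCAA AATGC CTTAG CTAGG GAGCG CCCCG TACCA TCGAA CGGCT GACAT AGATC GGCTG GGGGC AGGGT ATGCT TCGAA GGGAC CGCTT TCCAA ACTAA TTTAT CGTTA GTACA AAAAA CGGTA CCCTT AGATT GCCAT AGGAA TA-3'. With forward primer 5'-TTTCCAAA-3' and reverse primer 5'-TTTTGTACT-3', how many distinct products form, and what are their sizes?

Two products: 120 bp, 30 bp

The forward primer TTTCCAAA matches the top strand at positions 49–56, 139–146.
The reverse primer's reverse complement is AGTACAAAA, matching at positions 160–168.
Each forward site pairs with the reverse site to give a product ending at position 168: sizes 120, 30 bp.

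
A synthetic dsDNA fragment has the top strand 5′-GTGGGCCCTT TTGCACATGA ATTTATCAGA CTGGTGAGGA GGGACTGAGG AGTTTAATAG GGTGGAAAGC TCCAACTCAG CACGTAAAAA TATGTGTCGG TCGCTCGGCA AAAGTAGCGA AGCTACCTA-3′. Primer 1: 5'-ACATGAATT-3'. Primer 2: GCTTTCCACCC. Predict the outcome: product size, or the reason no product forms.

Primer 1 (ACATGAATT) matches the top strand at positions 15–23; it acts as a forward primer.
Primer 2's reverse complement is GGGTGGAAAGC, matching the top strand at positions 60–70; it acts as a reverse primer.
The 3' ends face each other across positions 15–70, giving a 56 bp product.

Yes — a 56 bp product.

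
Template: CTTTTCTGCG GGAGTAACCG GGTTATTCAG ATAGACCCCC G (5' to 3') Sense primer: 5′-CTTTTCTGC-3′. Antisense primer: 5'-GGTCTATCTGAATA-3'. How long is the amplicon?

37 bp

The forward primer matches the template at positions 1–9.
Taking the reverse complement of GGTCTATCTGAATA gives TATTCAGATAGACC, found at positions 24–37 on the template; the primer anneals here to the top strand with its 3' end pointing upstream.
Amplicon spans positions 1–37: 37 bp.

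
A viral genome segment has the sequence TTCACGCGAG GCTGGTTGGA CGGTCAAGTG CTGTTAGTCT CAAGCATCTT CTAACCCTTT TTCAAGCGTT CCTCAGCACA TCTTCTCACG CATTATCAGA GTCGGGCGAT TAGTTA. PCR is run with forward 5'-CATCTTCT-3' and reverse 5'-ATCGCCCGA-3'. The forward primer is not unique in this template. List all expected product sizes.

66 bp, 32 bp

The forward primer CATCTTCT matches the top strand at positions 45–52, 79–86.
The reverse primer's reverse complement is TCGGGCGAT, matching at positions 102–110.
Each forward site pairs with the reverse site to give a product ending at position 110: sizes 66, 32 bp.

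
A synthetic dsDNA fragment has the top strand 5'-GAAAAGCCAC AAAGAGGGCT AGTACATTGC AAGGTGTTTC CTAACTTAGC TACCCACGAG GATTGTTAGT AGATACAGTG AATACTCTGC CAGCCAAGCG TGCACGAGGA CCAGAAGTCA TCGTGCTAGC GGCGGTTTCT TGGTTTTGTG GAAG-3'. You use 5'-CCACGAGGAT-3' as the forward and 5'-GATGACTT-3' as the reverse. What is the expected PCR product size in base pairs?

69 bp

Forward primer CCACGAGGAT is found on the top strand at positions 54–63.
Taking the reverse complement of GATGACTT gives AAGTCATC, found at positions 115–122 on the template; the primer anneals here to the top strand with its 3' end pointing upstream.
Product length = (reverse-primer end) − (forward-primer start) + 1 = 122 − 54 + 1 = 69 bp.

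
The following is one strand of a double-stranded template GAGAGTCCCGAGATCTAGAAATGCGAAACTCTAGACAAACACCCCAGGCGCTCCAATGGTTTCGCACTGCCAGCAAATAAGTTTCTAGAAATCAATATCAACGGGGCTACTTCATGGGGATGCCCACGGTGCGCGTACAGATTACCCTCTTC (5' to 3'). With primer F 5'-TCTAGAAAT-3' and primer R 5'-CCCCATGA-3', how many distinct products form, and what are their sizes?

Two products: 106 bp, 36 bp

The forward primer TCTAGAAAT matches the top strand at positions 14–22, 84–92.
The reverse primer's reverse complement is TCATGGGG, matching at positions 112–119.
Each forward site pairs with the reverse site to give a product ending at position 119: sizes 106, 36 bp.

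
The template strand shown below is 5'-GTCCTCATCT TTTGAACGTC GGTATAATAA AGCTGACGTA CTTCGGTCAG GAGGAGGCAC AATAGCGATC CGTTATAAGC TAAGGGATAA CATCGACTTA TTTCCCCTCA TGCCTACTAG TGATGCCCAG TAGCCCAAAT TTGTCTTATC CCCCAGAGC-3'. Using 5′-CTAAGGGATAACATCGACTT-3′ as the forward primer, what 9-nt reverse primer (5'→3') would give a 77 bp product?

The forward primer binds at positions 80–99, so a 77 bp product ends at position 80 + 77 − 1 = 156.
The reverse primer anneals to the top strand over positions 148–156, i.e. to ATCCCCCAG.
Its sequence written 5'→3' is the reverse complement: CTGGGGGAT.

5'-CTGGGGGAT-3'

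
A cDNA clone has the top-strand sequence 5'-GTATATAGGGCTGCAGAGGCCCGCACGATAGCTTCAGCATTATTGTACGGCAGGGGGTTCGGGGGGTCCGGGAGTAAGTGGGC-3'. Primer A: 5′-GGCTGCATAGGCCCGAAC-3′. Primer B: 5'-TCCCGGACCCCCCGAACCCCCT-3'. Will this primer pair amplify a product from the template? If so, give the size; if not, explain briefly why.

No product — primer A has no binding site in the template.

Primer A (GGCTGCATAGGCCCGAAC) does not match the top strand, and its reverse complement GTTCGGGCCTATGCAGCC does not match either.
With no annealing site for primer A, no amplification occurs.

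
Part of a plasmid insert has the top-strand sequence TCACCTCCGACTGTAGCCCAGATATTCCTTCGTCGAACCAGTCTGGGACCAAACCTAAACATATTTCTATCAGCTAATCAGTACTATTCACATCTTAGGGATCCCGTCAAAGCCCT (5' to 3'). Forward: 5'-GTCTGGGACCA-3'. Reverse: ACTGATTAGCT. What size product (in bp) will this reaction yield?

42 bp

The forward primer matches the template at positions 41–51.
Reverse complement of the reverse primer: AGCTAATCAGT. This occurs on the top strand at positions 72–82.
Amplicon spans positions 41–82: 42 bp.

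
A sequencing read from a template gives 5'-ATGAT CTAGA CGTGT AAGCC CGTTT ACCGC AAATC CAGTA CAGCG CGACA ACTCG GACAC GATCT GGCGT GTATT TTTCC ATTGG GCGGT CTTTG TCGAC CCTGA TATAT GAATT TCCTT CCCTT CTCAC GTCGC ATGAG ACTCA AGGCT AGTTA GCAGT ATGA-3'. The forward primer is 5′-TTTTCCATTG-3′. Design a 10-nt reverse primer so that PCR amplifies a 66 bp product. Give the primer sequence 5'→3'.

The forward primer binds at positions 75–84, so a 66 bp product ends at position 75 + 66 − 1 = 140.
The reverse primer anneals to the top strand over positions 131–140, i.e. to GTCGCATGAG.
Its sequence written 5'→3' is the reverse complement: CTCATGCGAC.

5'-CTCATGCGAC-3'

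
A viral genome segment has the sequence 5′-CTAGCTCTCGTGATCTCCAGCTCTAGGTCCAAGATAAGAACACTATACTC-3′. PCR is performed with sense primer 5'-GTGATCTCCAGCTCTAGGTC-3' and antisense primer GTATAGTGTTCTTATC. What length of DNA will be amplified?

39 bp

The forward primer matches the template at positions 10–29.
Taking the reverse complement of GTATAGTGTTCTTATC gives GATAAGAACACTATAC, found at positions 33–48 on the template; the primer anneals here to the top strand with its 3' end pointing upstream.
The product runs from position 10 to position 48, so its length is 48 − 10 + 1 = 39 bp.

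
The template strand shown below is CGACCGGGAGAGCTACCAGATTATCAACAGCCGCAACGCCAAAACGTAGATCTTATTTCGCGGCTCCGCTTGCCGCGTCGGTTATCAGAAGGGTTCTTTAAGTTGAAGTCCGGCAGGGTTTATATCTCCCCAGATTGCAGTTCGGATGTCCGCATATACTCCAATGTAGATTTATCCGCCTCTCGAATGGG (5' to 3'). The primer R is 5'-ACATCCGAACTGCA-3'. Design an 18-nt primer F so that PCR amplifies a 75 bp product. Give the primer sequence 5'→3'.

5'-GCGTCGGTTATCAGAAGG-3'

The reverse primer's reverse complement TGCAGTTCGGATGT matches the template at positions 136–149, so the product ends at position 149.
A 75 bp product then starts at position 149 − 75 + 1 = 75.
The forward primer is identical to the top strand there: GCGTCGGTTATCAGAAGG.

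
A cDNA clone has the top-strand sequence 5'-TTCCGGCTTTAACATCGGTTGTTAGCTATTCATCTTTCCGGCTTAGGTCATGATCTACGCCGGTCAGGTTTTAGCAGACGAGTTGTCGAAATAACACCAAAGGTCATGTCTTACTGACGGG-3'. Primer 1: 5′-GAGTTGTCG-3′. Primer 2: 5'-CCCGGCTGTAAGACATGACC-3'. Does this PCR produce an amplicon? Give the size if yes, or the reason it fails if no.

Primer 2 (CCCGGCTGTAAGACATGACC) does not match the top strand, and its reverse complement GGTCATGTCTTACAGCCGGG does not match either.
With no annealing site for primer 2, no amplification occurs.

No product — primer 2 has no binding site in the template.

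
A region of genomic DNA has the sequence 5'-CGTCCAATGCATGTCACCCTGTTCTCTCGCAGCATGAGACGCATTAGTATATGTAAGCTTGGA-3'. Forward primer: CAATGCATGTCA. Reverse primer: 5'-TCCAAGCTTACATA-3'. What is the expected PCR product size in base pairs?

59 bp

Scanning the template, CAATGCATGTCA occurs at positions 5–16; this primer anneals to the bottom strand there with its 3' end pointing downstream.
Reverse complement of the reverse primer: TATGTAAGCTTGGA. This occurs on the top strand at positions 50–63.
Product length = (reverse-primer end) − (forward-primer start) + 1 = 63 − 5 + 1 = 59 bp.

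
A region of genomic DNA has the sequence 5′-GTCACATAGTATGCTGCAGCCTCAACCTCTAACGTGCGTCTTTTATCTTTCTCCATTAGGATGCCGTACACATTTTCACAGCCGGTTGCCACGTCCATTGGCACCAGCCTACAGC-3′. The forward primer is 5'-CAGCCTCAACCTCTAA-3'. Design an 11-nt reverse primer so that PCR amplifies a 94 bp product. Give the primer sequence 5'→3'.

5'-AGGCTGGTGCC-3'

The forward primer binds at positions 17–32, so a 94 bp product ends at position 17 + 94 − 1 = 110.
The reverse primer anneals to the top strand over positions 100–110, i.e. to GGCACCAGCCT.
Its sequence written 5'→3' is the reverse complement: AGGCTGGTGCC.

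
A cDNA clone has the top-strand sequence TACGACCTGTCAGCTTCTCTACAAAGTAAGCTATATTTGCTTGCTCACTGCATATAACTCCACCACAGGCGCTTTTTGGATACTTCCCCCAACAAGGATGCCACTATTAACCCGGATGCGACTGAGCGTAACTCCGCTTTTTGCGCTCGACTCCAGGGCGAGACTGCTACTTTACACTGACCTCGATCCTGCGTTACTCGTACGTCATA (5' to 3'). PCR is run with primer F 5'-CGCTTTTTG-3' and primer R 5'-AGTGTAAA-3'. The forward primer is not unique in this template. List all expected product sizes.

The forward primer CGCTTTTTG matches the top strand at positions 70–78, 135–143.
The reverse primer's reverse complement is TTTACACT, matching at positions 171–178.
Each forward site pairs with the reverse site to give a product ending at position 178: sizes 109, 44 bp.

109 bp, 44 bp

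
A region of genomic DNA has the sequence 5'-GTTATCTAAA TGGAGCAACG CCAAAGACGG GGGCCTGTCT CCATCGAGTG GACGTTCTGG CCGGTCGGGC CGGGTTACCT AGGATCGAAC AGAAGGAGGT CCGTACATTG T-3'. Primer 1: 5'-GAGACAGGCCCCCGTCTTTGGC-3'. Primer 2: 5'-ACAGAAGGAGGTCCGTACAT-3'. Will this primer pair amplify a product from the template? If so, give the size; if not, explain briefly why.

Primer 1 (GAGACAGGCCCCCGTCTTTGGC) has reverse complement GCCAAAGACGGGGGCCTGTCTC, which matches the top strand at positions 20–41; primer 1 anneals to the top strand there with its 3' end pointing upstream toward position 20.
Primer 2 (ACAGAAGGAGGTCCGTACAT) matches the top strand directly at positions 89–108; it anneals to the bottom strand with its 3' end pointing downstream toward position 108.
The 3' ends diverge (primer 1 extends toward position 1, primer 2 toward position 111), so the primers never converge on a shared product.

No product — the primers' 3' ends point away from each other.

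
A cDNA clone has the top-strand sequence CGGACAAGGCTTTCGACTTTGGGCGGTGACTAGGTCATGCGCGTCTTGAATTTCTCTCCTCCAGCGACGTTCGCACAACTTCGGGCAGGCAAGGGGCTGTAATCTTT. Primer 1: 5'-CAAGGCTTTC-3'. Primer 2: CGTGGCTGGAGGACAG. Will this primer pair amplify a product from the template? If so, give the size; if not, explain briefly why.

No product — primer 2 has no binding site in the template.

Primer 2 (CGTGGCTGGAGGACAG) does not match the top strand, and its reverse complement CTGTCCTCCAGCCACG does not match either.
With no annealing site for primer 2, no amplification occurs.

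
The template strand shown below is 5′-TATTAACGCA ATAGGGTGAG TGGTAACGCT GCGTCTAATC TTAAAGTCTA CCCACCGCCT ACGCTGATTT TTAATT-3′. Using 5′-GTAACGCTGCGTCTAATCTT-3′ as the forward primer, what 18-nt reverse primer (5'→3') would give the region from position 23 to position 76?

The product's 3' end on the top strand is position 76.
The reverse primer anneals to the top strand over positions 59–76, i.e. to CTACGCTGATTTTTAATT.
Its sequence written 5'→3' is the reverse complement: AATTAAAAATCAGCGTAG.

5'-AATTAAAAATCAGCGTAG-3'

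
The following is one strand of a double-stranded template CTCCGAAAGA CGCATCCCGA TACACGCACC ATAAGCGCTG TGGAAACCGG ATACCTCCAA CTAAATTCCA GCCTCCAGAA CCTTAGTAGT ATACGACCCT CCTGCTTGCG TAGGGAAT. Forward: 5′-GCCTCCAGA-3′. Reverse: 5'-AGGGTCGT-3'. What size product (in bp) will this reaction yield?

Forward primer GCCTCCAGA is found on the top strand at positions 71–79.
Taking the reverse complement of AGGGTCGT gives ACGACCCT, found at positions 93–100 on the template; the primer anneals here to the top strand with its 3' end pointing upstream.
Product length = (reverse-primer end) − (forward-primer start) + 1 = 100 − 71 + 1 = 30 bp.

30 bp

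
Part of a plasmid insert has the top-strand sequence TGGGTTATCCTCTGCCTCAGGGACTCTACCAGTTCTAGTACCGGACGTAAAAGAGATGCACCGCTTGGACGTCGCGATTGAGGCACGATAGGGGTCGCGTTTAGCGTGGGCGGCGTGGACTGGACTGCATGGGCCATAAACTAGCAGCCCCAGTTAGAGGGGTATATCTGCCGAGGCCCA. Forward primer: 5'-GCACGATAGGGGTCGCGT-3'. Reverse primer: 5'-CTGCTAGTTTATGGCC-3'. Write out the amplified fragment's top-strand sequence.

Forward primer GCACGATAGGGGTCGCGT is found on the top strand at positions 83–100.
The reverse primer's reverse complement is GGCCATAAACTAGCAG, which matches the template at positions 132–147.
The product is the template from position 83 through 147 (65 bp).

5'-GCACGATAGGGGTCGCGTTTAGCGTGGGCGGCGTGGACTGGACTGCATGGGCCATAAACTAGCAG-3'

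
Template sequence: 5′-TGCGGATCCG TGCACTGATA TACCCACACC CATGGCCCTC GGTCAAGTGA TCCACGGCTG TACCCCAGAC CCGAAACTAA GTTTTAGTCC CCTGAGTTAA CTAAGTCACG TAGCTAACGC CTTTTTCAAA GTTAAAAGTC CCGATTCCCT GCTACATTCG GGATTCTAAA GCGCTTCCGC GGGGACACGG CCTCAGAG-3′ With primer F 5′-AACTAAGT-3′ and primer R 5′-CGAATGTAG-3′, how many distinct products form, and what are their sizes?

The forward primer AACTAAGT matches the top strand at positions 75–82, 99–106.
The reverse primer's reverse complement is CTACATTCG, matching at positions 152–160.
Each forward site pairs with the reverse site to give a product ending at position 160: sizes 86, 62 bp.

Two products: 86 bp, 62 bp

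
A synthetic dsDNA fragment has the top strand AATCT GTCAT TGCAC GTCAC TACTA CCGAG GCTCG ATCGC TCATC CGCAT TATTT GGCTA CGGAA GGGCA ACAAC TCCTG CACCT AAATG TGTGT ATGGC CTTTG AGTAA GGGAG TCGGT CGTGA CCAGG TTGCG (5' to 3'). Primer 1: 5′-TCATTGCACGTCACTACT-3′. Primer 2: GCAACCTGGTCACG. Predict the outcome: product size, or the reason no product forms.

Yes — a 128 bp product.

Primer 1 (TCATTGCACGTCACTACT) matches the top strand at positions 7–24; it acts as a forward primer.
Primer 2's reverse complement is CGTGACCAGGTTGC, matching the top strand at positions 121–134; it acts as a reverse primer.
The 3' ends face each other across positions 7–134, giving a 128 bp product.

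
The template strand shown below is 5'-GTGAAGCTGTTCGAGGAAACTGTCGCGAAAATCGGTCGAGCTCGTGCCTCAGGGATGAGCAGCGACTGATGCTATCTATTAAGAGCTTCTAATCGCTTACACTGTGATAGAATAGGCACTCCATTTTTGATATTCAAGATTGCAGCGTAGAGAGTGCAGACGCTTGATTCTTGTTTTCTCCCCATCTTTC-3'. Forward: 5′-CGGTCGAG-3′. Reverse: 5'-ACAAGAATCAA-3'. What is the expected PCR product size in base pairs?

142 bp

Scanning the template, CGGTCGAG occurs at positions 33–40; this primer anneals to the bottom strand there with its 3' end pointing downstream.
Reverse complement of the reverse primer: TTGATTCTTGT. This occurs on the top strand at positions 164–174.
Amplicon spans positions 33–174: 142 bp.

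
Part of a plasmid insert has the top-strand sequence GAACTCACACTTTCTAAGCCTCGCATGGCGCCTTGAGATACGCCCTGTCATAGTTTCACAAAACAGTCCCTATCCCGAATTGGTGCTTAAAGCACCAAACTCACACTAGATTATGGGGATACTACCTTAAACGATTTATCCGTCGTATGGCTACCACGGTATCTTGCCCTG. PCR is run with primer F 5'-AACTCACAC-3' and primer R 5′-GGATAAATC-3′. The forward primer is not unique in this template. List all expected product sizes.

140 bp, 44 bp

The forward primer AACTCACAC matches the top strand at positions 2–10, 98–106.
The reverse primer's reverse complement is GATTTATCC, matching at positions 133–141.
Each forward site pairs with the reverse site to give a product ending at position 141: sizes 140, 44 bp.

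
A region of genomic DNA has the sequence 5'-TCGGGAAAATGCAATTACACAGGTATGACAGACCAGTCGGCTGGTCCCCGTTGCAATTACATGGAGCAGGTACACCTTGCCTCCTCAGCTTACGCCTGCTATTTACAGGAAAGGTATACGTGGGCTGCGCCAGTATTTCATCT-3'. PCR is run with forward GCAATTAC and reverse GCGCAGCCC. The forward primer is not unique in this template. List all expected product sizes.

120 bp, 78 bp

The forward primer GCAATTAC matches the top strand at positions 11–18, 53–60.
The reverse primer's reverse complement is GGGCTGCGC, matching at positions 122–130.
Each forward site pairs with the reverse site to give a product ending at position 130: sizes 120, 78 bp.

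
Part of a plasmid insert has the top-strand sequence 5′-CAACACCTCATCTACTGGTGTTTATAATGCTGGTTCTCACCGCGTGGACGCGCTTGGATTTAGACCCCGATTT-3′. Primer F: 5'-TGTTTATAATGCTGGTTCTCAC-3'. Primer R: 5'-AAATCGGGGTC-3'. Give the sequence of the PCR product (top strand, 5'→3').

Scanning the template, TGTTTATAATGCTGGTTCTCAC occurs at positions 19–40; this primer anneals to the bottom strand there with its 3' end pointing downstream.
The reverse primer's reverse complement is GACCCCGATTT, which matches the template at positions 63–73.
The product is the template from position 19 through 73 (55 bp).

5'-TGTTTATAATGCTGGTTCTCACCGCGTGGACGCGCTTGGATTTAGACCCCGATTT-3'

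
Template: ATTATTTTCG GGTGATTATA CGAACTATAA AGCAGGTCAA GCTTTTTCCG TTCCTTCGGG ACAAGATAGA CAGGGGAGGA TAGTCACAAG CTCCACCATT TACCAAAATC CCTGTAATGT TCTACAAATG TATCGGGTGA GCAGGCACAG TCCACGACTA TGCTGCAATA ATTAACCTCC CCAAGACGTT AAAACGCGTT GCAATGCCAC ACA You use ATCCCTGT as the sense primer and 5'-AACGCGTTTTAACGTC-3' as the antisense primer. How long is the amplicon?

The forward primer matches the template at positions 108–115.
The reverse primer's reverse complement is GACGTTAAAACGCGTT, which matches the template at positions 185–200.
The product runs from position 108 to position 200, so its length is 200 − 108 + 1 = 93 bp.

93 bp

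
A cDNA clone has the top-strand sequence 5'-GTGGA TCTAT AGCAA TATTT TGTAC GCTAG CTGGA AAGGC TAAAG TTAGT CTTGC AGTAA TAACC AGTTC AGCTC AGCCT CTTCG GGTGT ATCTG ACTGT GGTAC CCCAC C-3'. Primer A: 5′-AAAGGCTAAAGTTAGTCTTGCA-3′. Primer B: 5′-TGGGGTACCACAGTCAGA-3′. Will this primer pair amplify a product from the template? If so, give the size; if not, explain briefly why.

Primer A (AAAGGCTAAAGTTAGTCTTGCA) matches the top strand at positions 35–56; it acts as a forward primer.
Primer B's reverse complement is TCTGACTGTGGTACCCCA, matching the top strand at positions 92–109; it acts as a reverse primer.
The 3' ends face each other across positions 35–109, giving a 75 bp product.

Yes — a 75 bp product.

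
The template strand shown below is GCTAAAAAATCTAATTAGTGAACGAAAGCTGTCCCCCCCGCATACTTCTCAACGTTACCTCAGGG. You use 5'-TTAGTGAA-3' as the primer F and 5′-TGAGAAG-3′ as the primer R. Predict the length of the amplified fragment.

37 bp

Forward primer TTAGTGAA is found on the top strand at positions 15–22.
The reverse primer's reverse complement is CTTCTCA, which matches the template at positions 45–51.
Amplicon spans positions 15–51: 37 bp.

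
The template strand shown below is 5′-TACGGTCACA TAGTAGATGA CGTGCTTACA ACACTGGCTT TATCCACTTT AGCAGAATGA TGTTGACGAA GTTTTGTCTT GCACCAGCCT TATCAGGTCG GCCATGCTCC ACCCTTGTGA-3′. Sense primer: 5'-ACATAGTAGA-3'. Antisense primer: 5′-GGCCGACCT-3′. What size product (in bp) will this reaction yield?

96 bp

The forward primer matches the template at positions 8–17.
The reverse primer's reverse complement is AGGTCGGCC, which matches the template at positions 95–103.
The product runs from position 8 to position 103, so its length is 103 − 8 + 1 = 96 bp.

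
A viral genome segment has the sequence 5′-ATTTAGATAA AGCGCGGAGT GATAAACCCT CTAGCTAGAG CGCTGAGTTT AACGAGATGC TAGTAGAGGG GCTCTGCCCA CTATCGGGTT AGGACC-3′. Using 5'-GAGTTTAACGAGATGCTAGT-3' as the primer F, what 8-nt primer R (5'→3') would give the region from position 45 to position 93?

5'-CCTAACCC-3'

The product's 3' end on the top strand is position 93.
The reverse primer anneals to the top strand over positions 86–93, i.e. to GGGTTAGG.
Its sequence written 5'→3' is the reverse complement: CCTAACCC.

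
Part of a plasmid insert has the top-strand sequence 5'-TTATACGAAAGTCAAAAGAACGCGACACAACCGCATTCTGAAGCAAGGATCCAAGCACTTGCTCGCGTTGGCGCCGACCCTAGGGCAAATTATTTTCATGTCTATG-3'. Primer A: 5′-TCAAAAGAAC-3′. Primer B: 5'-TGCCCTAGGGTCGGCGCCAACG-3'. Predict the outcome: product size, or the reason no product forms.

Primer A (TCAAAAGAAC) matches the top strand at positions 12–21; it acts as a forward primer.
Primer B's reverse complement is CGTTGGCGCCGACCCTAGGGCA, matching the top strand at positions 66–87; it acts as a reverse primer.
The 3' ends face each other across positions 12–87, giving a 76 bp product.

Yes — a 76 bp product.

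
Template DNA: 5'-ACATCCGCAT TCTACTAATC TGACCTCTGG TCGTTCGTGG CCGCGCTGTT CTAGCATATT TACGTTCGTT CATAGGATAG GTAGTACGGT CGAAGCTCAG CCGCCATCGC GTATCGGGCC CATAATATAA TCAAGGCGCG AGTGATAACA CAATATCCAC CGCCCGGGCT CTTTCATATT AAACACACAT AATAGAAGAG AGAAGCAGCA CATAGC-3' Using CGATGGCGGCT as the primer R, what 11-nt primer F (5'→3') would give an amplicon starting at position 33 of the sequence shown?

5'-GTTCGTGGCCG-3'

The reverse primer's reverse complement AGCCGCCATCG matches the template at positions 99–109; the product starts at position 33.
The forward primer is identical to the top strand over positions 33–43: GTTCGTGGCCG.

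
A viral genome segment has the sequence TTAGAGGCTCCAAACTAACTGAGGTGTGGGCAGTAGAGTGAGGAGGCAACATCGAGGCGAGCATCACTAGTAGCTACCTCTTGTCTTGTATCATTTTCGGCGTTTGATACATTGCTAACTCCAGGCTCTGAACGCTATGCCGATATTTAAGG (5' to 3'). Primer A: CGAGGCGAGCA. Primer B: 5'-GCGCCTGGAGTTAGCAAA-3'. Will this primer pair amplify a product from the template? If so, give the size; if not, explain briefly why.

Primer B (GCGCCTGGAGTTAGCAAA) does not match the top strand, and its reverse complement TTTGCTAACTCCAGGCGC does not match either.
With no annealing site for primer B, no amplification occurs.

No product — primer B has no binding site in the template.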